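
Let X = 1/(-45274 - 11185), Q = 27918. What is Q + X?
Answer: 1576222361/56459 ≈ 27918.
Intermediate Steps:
X = -1/56459 (X = 1/(-56459) = -1/56459 ≈ -1.7712e-5)
Q + X = 27918 - 1/56459 = 1576222361/56459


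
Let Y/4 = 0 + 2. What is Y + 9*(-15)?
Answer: -127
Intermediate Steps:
Y = 8 (Y = 4*(0 + 2) = 4*2 = 8)
Y + 9*(-15) = 8 + 9*(-15) = 8 - 135 = -127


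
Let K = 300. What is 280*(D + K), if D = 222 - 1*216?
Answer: 85680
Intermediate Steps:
D = 6 (D = 222 - 216 = 6)
280*(D + K) = 280*(6 + 300) = 280*306 = 85680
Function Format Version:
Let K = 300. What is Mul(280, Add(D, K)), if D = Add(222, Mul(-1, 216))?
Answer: 85680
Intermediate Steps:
D = 6 (D = Add(222, -216) = 6)
Mul(280, Add(D, K)) = Mul(280, Add(6, 300)) = Mul(280, 306) = 85680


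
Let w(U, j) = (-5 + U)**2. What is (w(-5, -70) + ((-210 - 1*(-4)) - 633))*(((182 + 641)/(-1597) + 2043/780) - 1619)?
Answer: 496140658617/415220 ≈ 1.1949e+6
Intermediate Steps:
(w(-5, -70) + ((-210 - 1*(-4)) - 633))*(((182 + 641)/(-1597) + 2043/780) - 1619) = ((-5 - 5)**2 + ((-210 - 1*(-4)) - 633))*(((182 + 641)/(-1597) + 2043/780) - 1619) = ((-10)**2 + ((-210 + 4) - 633))*((823*(-1/1597) + 2043*(1/780)) - 1619) = (100 + (-206 - 633))*((-823/1597 + 681/260) - 1619) = (100 - 839)*(873577/415220 - 1619) = -739*(-671367603/415220) = 496140658617/415220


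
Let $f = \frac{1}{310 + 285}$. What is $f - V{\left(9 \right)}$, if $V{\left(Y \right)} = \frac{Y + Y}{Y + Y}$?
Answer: $- \frac{594}{595} \approx -0.99832$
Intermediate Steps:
$f = \frac{1}{595} \approx 0.0016807$
$V{\left(Y \right)} = 1$ ($V{\left(Y \right)} = \frac{2 Y}{2 Y} = 2 Y \frac{1}{2 Y} = 1$)
$f - V{\left(9 \right)} = \frac{1}{595} - 1 = - \frac{594}{595}$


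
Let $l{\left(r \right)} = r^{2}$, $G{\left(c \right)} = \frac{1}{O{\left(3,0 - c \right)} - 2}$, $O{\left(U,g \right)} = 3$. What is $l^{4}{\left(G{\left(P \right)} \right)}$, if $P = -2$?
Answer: $1$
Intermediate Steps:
$G{\left(c \right)} = 1$ ($G{\left(c \right)} = \frac{1}{3 - 2} = 1^{-1} = 1$)
$l^{4}{\left(G{\left(P \right)} \right)} = \left(1^{2}\right)^{4} = 1^{4} = 1$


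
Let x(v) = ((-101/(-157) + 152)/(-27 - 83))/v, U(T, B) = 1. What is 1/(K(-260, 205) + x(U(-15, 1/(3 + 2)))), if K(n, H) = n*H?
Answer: -3454/184102993 ≈ -1.8761e-5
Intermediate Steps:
K(n, H) = H*n
x(v) = -4793/(3454*v) (x(v) = ((-101*(-1/157) + 152)/(-110))/v = ((101/157 + 152)*(-1/110))/v = ((23965/157)*(-1/110))/v = -4793/(3454*v))
1/(K(-260, 205) + x(U(-15, 1/(3 + 2)))) = 1/(205*(-260) - 4793/3454/1) = 1/(-53300 - 4793/3454*1) = 1/(-53300 - 4793/3454) = 1/(-184102993/3454) = -3454/184102993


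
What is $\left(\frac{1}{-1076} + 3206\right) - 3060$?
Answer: $\frac{157095}{1076} \approx 146.0$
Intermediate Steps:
$\left(\frac{1}{-1076} + 3206\right) - 3060 = \left(- \frac{1}{1076} + 3206\right) - 3060 = \frac{3449655}{1076} - 3060 = \frac{157095}{1076}$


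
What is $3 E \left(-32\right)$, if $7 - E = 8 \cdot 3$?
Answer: $1632$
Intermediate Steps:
$E = -17$ ($E = 7 - 8 \cdot 3 = 7 - 24 = -17$)
$3 E \left(-32\right) = 3 \left(-17\right) \left(-32\right) = \left(-51\right) \left(-32\right) = 1632$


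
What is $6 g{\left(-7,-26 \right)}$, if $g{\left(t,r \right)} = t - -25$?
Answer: $108$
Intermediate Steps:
$g{\left(t,r \right)} = 25 + t$ ($g{\left(t,r \right)} = t + 25 = 25 + t$)
$6 g{\left(-7,-26 \right)} = 6 \left(25 - 7\right) = 6 \cdot 18 = 108$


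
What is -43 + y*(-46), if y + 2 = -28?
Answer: 1337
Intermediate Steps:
y = -30 (y = -2 - 28 = -30)
-43 + y*(-46) = -43 - 30*(-46) = -43 + 1380 = 1337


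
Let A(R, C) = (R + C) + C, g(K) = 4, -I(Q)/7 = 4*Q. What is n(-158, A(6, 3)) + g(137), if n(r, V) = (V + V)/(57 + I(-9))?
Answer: 420/103 ≈ 4.0777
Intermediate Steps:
I(Q) = -28*Q
A(R, C) = R + 2*C (A(R, C) = (C + R) + C = R + 2*C)
n(r, V) = 2*V/309 (n(r, V) = (V + V)/(57 - 28*(-9)) = (2*V)/(57 + 252) = (2*V)/309 = (2*V)*(1/309) = 2*V/309)
n(-158, A(6, 3)) + g(137) = 2*(6 + 2*3)/309 + 4 = 2*(6 + 6)/309 + 4 = (2/309)*12 + 4 = 8/103 + 4 = 420/103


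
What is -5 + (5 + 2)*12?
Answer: 79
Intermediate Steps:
-5 + (5 + 2)*12 = -5 + 7*12 = -5 + 84 = 79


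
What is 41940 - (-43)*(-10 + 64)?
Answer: 44262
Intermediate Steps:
41940 - (-43)*(-10 + 64) = 41940 - (-43)*54 = 41940 - 1*(-2322) = 41940 + 2322 = 44262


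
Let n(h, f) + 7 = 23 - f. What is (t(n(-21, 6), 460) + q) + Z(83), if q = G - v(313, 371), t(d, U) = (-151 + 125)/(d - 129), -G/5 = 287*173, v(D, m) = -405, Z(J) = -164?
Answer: -29513640/119 ≈ -2.4801e+5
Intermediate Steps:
n(h, f) = 16 - f (n(h, f) = -7 + (23 - f) = 16 - f)
G = -248255 (G = -1435*173 = -5*49651 = -248255)
t(d, U) = -26/(-129 + d)
q = -247850 (q = -248255 - 1*(-405) = -248255 + 405 = -247850)
(t(n(-21, 6), 460) + q) + Z(83) = (-26/(-129 + (16 - 1*6)) - 247850) - 164 = (-26/(-129 + (16 - 6)) - 247850) - 164 = (-26/(-129 + 10) - 247850) - 164 = (-26/(-119) - 247850) - 164 = (-26*(-1/119) - 247850) - 164 = (26/119 - 247850) - 164 = -29494124/119 - 164 = -29513640/119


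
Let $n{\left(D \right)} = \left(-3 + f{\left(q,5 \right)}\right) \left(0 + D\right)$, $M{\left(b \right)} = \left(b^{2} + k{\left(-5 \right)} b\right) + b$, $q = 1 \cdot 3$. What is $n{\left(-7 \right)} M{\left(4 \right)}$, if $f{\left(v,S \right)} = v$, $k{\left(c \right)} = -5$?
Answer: $0$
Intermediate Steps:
$q = 3$
$M{\left(b \right)} = b^{2} - 4 b$ ($M{\left(b \right)} = \left(b^{2} - 5 b\right) + b = b^{2} - 4 b$)
$n{\left(D \right)} = 0$ ($n{\left(D \right)} = \left(-3 + 3\right) \left(0 + D\right) = 0 D = 0$)
$n{\left(-7 \right)} M{\left(4 \right)} = 0 \cdot 4 \left(-4 + 4\right) = 0 \cdot 4 \cdot 0 = 0 \cdot 0 = 0$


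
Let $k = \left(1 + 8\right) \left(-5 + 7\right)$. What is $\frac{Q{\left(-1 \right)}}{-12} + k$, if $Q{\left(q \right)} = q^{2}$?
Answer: $\frac{215}{12} \approx 17.917$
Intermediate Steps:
$k = 18$ ($k = 9 \cdot 2 = 18$)
$\frac{Q{\left(-1 \right)}}{-12} + k = \frac{\left(-1\right)^{2}}{-12} + 18 = 1 \left(- \frac{1}{12}\right) + 18 = - \frac{1}{12} + 18 = \frac{215}{12}$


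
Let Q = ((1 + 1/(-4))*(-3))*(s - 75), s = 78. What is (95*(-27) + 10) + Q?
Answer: -10247/4 ≈ -2561.8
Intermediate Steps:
Q = -27/4 (Q = ((1 + 1/(-4))*(-3))*(78 - 75) = ((1 - ¼)*(-3))*3 = ((¾)*(-3))*3 = -9/4*3 = -27/4 ≈ -6.7500)
(95*(-27) + 10) + Q = (95*(-27) + 10) - 27/4 = (-2565 + 10) - 27/4 = -2555 - 27/4 = -10247/4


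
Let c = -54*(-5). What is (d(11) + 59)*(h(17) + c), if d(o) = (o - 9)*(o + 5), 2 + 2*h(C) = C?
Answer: 50505/2 ≈ 25253.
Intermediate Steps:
h(C) = -1 + C/2
d(o) = (-9 + o)*(5 + o)
c = 270
(d(11) + 59)*(h(17) + c) = ((-45 + 11**2 - 4*11) + 59)*((-1 + (1/2)*17) + 270) = ((-45 + 121 - 44) + 59)*((-1 + 17/2) + 270) = (32 + 59)*(15/2 + 270) = 91*(555/2) = 50505/2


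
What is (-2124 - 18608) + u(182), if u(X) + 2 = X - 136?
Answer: -20688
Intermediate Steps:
u(X) = -138 + X (u(X) = -2 + (X - 136) = -2 + (-136 + X) = -138 + X)
(-2124 - 18608) + u(182) = (-2124 - 18608) + (-138 + 182) = -20732 + 44 = -20688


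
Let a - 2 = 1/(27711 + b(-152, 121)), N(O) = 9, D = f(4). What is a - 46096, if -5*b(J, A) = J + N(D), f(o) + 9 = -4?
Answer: -6393145607/138698 ≈ -46094.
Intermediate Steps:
f(o) = -13 (f(o) = -9 - 4 = -13)
D = -13
b(J, A) = -9/5 - J/5 (b(J, A) = -(J + 9)/5 = -(9 + J)/5 = -9/5 - J/5)
a = 277401/138698 (a = 2 + 1/(27711 + (-9/5 - 1/5*(-152))) = 2 + 1/(27711 + (-9/5 + 152/5)) = 2 + 1/(27711 + 143/5) = 2 + 1/(138698/5) = 2 + 5/138698 = 277401/138698 ≈ 2.0000)
a - 46096 = 277401/138698 - 46096 = -6393145607/138698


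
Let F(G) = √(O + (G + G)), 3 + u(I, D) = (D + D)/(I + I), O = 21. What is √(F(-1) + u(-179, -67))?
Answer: √(-84130 + 32041*√19)/179 ≈ 1.3165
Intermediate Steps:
u(I, D) = -3 + D/I (u(I, D) = -3 + (D + D)/(I + I) = -3 + (2*D)/((2*I)) = -3 + (2*D)*(1/(2*I)) = -3 + D/I)
F(G) = √(21 + 2*G) (F(G) = √(21 + (G + G)) = √(21 + 2*G))
√(F(-1) + u(-179, -67)) = √(√(21 + 2*(-1)) + (-3 - 67/(-179))) = √(√(21 - 2) + (-3 - 67*(-1/179))) = √(√19 + (-3 + 67/179)) = √(√19 - 470/179) = √(-470/179 + √19)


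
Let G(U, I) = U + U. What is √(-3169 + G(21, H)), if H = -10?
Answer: I*√3127 ≈ 55.92*I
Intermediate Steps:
G(U, I) = 2*U
√(-3169 + G(21, H)) = √(-3169 + 2*21) = √(-3169 + 42) = √(-3127) = I*√3127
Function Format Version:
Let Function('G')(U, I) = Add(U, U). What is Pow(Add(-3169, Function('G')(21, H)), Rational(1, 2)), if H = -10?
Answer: Mul(I, Pow(3127, Rational(1, 2))) ≈ Mul(55.920, I)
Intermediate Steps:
Function('G')(U, I) = Mul(2, U)
Pow(Add(-3169, Function('G')(21, H)), Rational(1, 2)) = Pow(Add(-3169, Mul(2, 21)), Rational(1, 2)) = Pow(Add(-3169, 42), Rational(1, 2)) = Pow(-3127, Rational(1, 2)) = Mul(I, Pow(3127, Rational(1, 2)))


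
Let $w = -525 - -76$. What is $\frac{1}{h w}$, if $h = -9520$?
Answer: $\frac{1}{4274480} \approx 2.3395 \cdot 10^{-7}$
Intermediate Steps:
$w = -449$ ($w = -525 + 76 = -449$)
$\frac{1}{h w} = \frac{1}{\left(-9520\right) \left(-449\right)} = \left(- \frac{1}{9520}\right) \left(- \frac{1}{449}\right) = \frac{1}{4274480}$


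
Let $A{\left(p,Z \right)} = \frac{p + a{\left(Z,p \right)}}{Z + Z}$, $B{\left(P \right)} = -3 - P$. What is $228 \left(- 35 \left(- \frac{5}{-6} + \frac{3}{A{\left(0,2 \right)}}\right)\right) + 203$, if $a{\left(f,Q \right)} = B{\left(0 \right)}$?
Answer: $25473$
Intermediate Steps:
$a{\left(f,Q \right)} = -3$ ($a{\left(f,Q \right)} = -3 - 0 = -3 + 0 = -3$)
$A{\left(p,Z \right)} = \frac{-3 + p}{2 Z}$ ($A{\left(p,Z \right)} = \frac{p - 3}{Z + Z} = \frac{-3 + p}{2 Z}$)
$228 \left(- 35 \left(- \frac{5}{-6} + \frac{3}{A{\left(0,2 \right)}}\right)\right) + 203 = 228 \left(- 35 \left(- \frac{5}{-6} + \frac{3}{\frac{1}{2} \cdot \frac{1}{2} \left(-3 + 0\right)}\right)\right) + 203 = 228 \left(- 35 \left(\left(-5\right) \left(- \frac{1}{6}\right) + \frac{3}{\frac{1}{2} \cdot \frac{1}{2} \left(-3\right)}\right)\right) + 203 = 228 \left(- 35 \left(\frac{5}{6} + \frac{3}{- \frac{3}{4}}\right)\right) + 203 = 228 \left(- 35 \left(\frac{5}{6} + 3 \left(- \frac{4}{3}\right)\right)\right) + 203 = 228 \left(- 35 \left(\frac{5}{6} - 4\right)\right) + 203 = 228 \left(\left(-35\right) \left(- \frac{19}{6}\right)\right) + 203 = 228 \cdot \frac{665}{6} + 203 = 25270 + 203 = 25473$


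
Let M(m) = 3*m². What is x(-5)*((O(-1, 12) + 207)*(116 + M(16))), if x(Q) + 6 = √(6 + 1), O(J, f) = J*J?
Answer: -1103232 + 183872*√7 ≈ -6.1675e+5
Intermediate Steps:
O(J, f) = J²
x(Q) = -6 + √7 (x(Q) = -6 + √(6 + 1) = -6 + √7)
x(-5)*((O(-1, 12) + 207)*(116 + M(16))) = (-6 + √7)*(((-1)² + 207)*(116 + 3*16²)) = (-6 + √7)*((1 + 207)*(116 + 3*256)) = (-6 + √7)*(208*(116 + 768)) = (-6 + √7)*(208*884) = (-6 + √7)*183872 = -1103232 + 183872*√7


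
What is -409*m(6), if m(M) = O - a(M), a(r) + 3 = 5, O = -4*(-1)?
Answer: -818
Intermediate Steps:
O = 4
a(r) = 2 (a(r) = -3 + 5 = 2)
m(M) = 2 (m(M) = 4 - 1*2 = 4 - 2 = 2)
-409*m(6) = -409*2 = -818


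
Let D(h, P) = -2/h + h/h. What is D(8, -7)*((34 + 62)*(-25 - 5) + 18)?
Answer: -4293/2 ≈ -2146.5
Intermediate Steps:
D(h, P) = 1 - 2/h (D(h, P) = -2/h + 1 = 1 - 2/h)
D(8, -7)*((34 + 62)*(-25 - 5) + 18) = ((-2 + 8)/8)*((34 + 62)*(-25 - 5) + 18) = ((1/8)*6)*(96*(-30) + 18) = 3*(-2880 + 18)/4 = (3/4)*(-2862) = -4293/2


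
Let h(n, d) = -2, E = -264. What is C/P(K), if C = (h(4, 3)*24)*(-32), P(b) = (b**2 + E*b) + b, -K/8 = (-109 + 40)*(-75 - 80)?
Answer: 64/305958995 ≈ 2.0918e-7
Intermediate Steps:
K = -85560 (K = -8*(-109 + 40)*(-75 - 80) = -(-552)*(-155) = -8*10695 = -85560)
P(b) = b**2 - 263*b (P(b) = (b**2 - 264*b) + b = b**2 - 263*b)
C = 1536 (C = -2*24*(-32) = -48*(-32) = 1536)
C/P(K) = 1536/((-85560*(-263 - 85560))) = 1536/((-85560*(-85823))) = 1536/7343015880 = 1536*(1/7343015880) = 64/305958995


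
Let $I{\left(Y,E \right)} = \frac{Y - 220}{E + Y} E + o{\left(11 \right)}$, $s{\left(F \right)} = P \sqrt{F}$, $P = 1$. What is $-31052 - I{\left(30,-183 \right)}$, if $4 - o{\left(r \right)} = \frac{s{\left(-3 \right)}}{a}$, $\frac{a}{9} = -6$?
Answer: $- \frac{1572266}{51} - \frac{i \sqrt{3}}{54} \approx -30829.0 - 0.032075 i$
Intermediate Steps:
$a = -54$ ($a = 9 \left(-6\right) = -54$)
$s{\left(F \right)} = \sqrt{F}$ ($s{\left(F \right)} = 1 \sqrt{F} = \sqrt{F}$)
$o{\left(r \right)} = 4 + \frac{i \sqrt{3}}{54}$ ($o{\left(r \right)} = 4 - \frac{\sqrt{-3}}{-54} = 4 - i \sqrt{3} \left(- \frac{1}{54}\right) = 4 - - \frac{i \sqrt{3}}{54} = 4 + \frac{i \sqrt{3}}{54}$)
$I{\left(Y,E \right)} = 4 + \frac{i \sqrt{3}}{54} + \frac{E \left(-220 + Y\right)}{E + Y}$ ($I{\left(Y,E \right)} = \frac{Y - 220}{E + Y} E + \left(4 + \frac{i \sqrt{3}}{54}\right) = \frac{-220 + Y}{E + Y} E + \left(4 + \frac{i \sqrt{3}}{54}\right) = \frac{E \left(-220 + Y\right)}{E + Y} + \left(4 + \frac{i \sqrt{3}}{54}\right) = 4 + \frac{i \sqrt{3}}{54} + \frac{E \left(-220 + Y\right)}{E + Y}$)
$-31052 - I{\left(30,-183 \right)} = -31052 - \frac{\left(-220\right) \left(-183\right) - 5490 + \frac{1}{54} \left(-183\right) \left(216 + i \sqrt{3}\right) + \frac{1}{54} \cdot 30 \left(216 + i \sqrt{3}\right)}{-183 + 30} = -31052 - \frac{40260 - 5490 - \left(732 + \frac{61 i \sqrt{3}}{18}\right) + \left(120 + \frac{5 i \sqrt{3}}{9}\right)}{-153} = -31052 - - \frac{34158 - \frac{17 i \sqrt{3}}{6}}{153} = -31052 - \left(- \frac{11386}{51} + \frac{i \sqrt{3}}{54}\right) = -31052 + \left(\frac{11386}{51} - \frac{i \sqrt{3}}{54}\right) = - \frac{1572266}{51} - \frac{i \sqrt{3}}{54}$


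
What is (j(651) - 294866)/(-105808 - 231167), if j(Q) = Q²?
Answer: -25787/67395 ≈ -0.38262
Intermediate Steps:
(j(651) - 294866)/(-105808 - 231167) = (651² - 294866)/(-105808 - 231167) = (423801 - 294866)/(-336975) = 128935*(-1/336975) = -25787/67395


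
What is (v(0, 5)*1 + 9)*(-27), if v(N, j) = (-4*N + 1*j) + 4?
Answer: -486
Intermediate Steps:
v(N, j) = 4 + j - 4*N (v(N, j) = (-4*N + j) + 4 = (j - 4*N) + 4 = 4 + j - 4*N)
(v(0, 5)*1 + 9)*(-27) = ((4 + 5 - 4*0)*1 + 9)*(-27) = ((4 + 5 + 0)*1 + 9)*(-27) = (9*1 + 9)*(-27) = (9 + 9)*(-27) = 18*(-27) = -486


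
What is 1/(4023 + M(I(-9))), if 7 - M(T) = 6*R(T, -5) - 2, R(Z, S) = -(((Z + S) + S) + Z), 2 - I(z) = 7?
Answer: 1/3912 ≈ 0.00025562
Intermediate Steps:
I(z) = -5 (I(z) = 2 - 1*7 = 2 - 7 = -5)
R(Z, S) = -2*S - 2*Z (R(Z, S) = -(((S + Z) + S) + Z) = -((Z + 2*S) + Z) = -(2*S + 2*Z) = -2*S - 2*Z)
M(T) = -51 + 12*T (M(T) = 7 - (6*(-2*(-5) - 2*T) - 2) = 7 - (6*(10 - 2*T) - 2) = 7 - ((60 - 12*T) - 2) = 7 - (58 - 12*T) = 7 + (-58 + 12*T) = -51 + 12*T)
1/(4023 + M(I(-9))) = 1/(4023 + (-51 + 12*(-5))) = 1/(4023 + (-51 - 60)) = 1/(4023 - 111) = 1/3912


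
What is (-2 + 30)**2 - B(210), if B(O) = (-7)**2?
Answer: 735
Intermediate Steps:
B(O) = 49
(-2 + 30)**2 - B(210) = (-2 + 30)**2 - 1*49 = 28**2 - 49 = 784 - 49 = 735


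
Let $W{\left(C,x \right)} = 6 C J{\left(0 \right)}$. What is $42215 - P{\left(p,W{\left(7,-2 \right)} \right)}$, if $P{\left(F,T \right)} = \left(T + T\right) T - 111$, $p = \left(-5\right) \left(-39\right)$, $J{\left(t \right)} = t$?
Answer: $42326$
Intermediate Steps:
$W{\left(C,x \right)} = 0$ ($W{\left(C,x \right)} = 6 C 0 = 0$)
$p = 195$
$P{\left(F,T \right)} = -111 + 2 T^{2}$ ($P{\left(F,T \right)} = 2 T T - 111 = 2 T^{2} - 111 = -111 + 2 T^{2}$)
$42215 - P{\left(p,W{\left(7,-2 \right)} \right)} = 42215 - \left(-111 + 2 \cdot 0^{2}\right) = 42215 - \left(-111 + 2 \cdot 0\right) = 42215 - \left(-111 + 0\right) = 42215 - -111 = 42215 + 111 = 42326$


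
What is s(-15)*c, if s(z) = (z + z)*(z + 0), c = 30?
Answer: 13500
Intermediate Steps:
s(z) = 2*z**2 (s(z) = (2*z)*z = 2*z**2)
s(-15)*c = (2*(-15)**2)*30 = (2*225)*30 = 450*30 = 13500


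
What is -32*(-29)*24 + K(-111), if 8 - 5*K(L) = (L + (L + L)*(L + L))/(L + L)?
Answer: 223179/10 ≈ 22318.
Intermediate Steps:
K(L) = 8/5 - (L + 4*L²)/(10*L) (K(L) = 8/5 - (L + (L + L)*(L + L))/(5*(L + L)) = 8/5 - (L + (2*L)*(2*L))/(5*(2*L)) = 8/5 - (L + 4*L²)*1/(2*L)/5 = 8/5 - (L + 4*L²)/(10*L))
-32*(-29)*24 + K(-111) = -32*(-29)*24 + (3/2 - ⅖*(-111)) = 928*24 + (3/2 + 222/5) = 22272 + 459/10 = 223179/10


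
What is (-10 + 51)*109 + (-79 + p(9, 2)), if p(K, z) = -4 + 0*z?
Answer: 4386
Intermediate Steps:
p(K, z) = -4 (p(K, z) = -4 + 0 = -4)
(-10 + 51)*109 + (-79 + p(9, 2)) = (-10 + 51)*109 + (-79 - 4) = 41*109 - 83 = 4469 - 83 = 4386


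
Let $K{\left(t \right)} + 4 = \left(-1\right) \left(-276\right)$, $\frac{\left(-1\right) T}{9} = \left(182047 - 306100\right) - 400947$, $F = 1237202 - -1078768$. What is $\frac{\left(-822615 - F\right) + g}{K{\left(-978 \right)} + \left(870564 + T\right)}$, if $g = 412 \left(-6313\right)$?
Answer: $- \frac{5739541}{5595836} \approx -1.0257$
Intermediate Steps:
$F = 2315970$ ($F = 1237202 + 1078768 = 2315970$)
$T = 4725000$ ($T = - 9 \left(\left(182047 - 306100\right) - 400947\right) = - 9 \left(-124053 - 400947\right) = \left(-9\right) \left(-525000\right) = 4725000$)
$K{\left(t \right)} = 272$ ($K{\left(t \right)} = -4 - -276 = -4 + 276 = 272$)
$g = -2600956$
$\frac{\left(-822615 - F\right) + g}{K{\left(-978 \right)} + \left(870564 + T\right)} = \frac{\left(-822615 - 2315970\right) - 2600956}{272 + \left(870564 + 4725000\right)} = \frac{\left(-822615 - 2315970\right) - 2600956}{272 + 5595564} = \frac{-3138585 - 2600956}{5595836} = \left(-5739541\right) \frac{1}{5595836} = - \frac{5739541}{5595836}$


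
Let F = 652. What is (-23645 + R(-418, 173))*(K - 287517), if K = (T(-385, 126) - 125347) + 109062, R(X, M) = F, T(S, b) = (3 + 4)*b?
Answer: 6965039560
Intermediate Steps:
T(S, b) = 7*b
R(X, M) = 652
K = -15403 (K = (7*126 - 125347) + 109062 = (882 - 125347) + 109062 = -124465 + 109062 = -15403)
(-23645 + R(-418, 173))*(K - 287517) = (-23645 + 652)*(-15403 - 287517) = -22993*(-302920) = 6965039560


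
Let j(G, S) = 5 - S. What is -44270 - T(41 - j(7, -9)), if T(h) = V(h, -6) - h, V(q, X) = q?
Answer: -44270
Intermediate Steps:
T(h) = 0 (T(h) = h - h = 0)
-44270 - T(41 - j(7, -9)) = -44270 - 1*0 = -44270 + 0 = -44270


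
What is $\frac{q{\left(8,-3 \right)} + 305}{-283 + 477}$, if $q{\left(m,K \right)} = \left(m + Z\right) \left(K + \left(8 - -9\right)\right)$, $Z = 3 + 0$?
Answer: $\frac{459}{194} \approx 2.366$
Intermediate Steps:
$Z = 3$
$q{\left(m,K \right)} = \left(3 + m\right) \left(17 + K\right)$ ($q{\left(m,K \right)} = \left(m + 3\right) \left(K + \left(8 - -9\right)\right) = \left(3 + m\right) \left(K + \left(8 + 9\right)\right) = \left(3 + m\right) \left(K + 17\right) = \left(3 + m\right) \left(17 + K\right)$)
$\frac{q{\left(8,-3 \right)} + 305}{-283 + 477} = \frac{\left(51 + 3 \left(-3\right) + 17 \cdot 8 - 24\right) + 305}{-283 + 477} = \frac{\left(51 - 9 + 136 - 24\right) + 305}{194} = \left(154 + 305\right) \frac{1}{194} = 459 \cdot \frac{1}{194} = \frac{459}{194}$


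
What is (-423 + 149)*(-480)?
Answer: 131520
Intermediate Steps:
(-423 + 149)*(-480) = -274*(-480) = 131520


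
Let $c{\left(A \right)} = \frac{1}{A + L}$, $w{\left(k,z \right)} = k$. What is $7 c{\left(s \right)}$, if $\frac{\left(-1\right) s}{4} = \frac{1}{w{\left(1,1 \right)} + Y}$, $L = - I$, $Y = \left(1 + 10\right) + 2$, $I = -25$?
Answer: $\frac{49}{173} \approx 0.28324$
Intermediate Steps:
$Y = 13$ ($Y = 11 + 2 = 13$)
$L = 25$ ($L = \left(-1\right) \left(-25\right) = 25$)
$s = - \frac{2}{7}$ ($s = - \frac{4}{1 + 13} = - \frac{4}{14} = \left(-4\right) \frac{1}{14} = - \frac{2}{7} \approx -0.28571$)
$c{\left(A \right)} = \frac{1}{25 + A}$ ($c{\left(A \right)} = \frac{1}{A + 25} = \frac{1}{25 + A}$)
$7 c{\left(s \right)} = \frac{7}{25 - \frac{2}{7}} = \frac{7}{\frac{173}{7}} = 7 \cdot \frac{7}{173} = \frac{49}{173}$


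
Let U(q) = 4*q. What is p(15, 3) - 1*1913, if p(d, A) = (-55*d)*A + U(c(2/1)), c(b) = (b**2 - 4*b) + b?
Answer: -4396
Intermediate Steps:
c(b) = b**2 - 3*b
p(d, A) = -8 - 55*A*d (p(d, A) = (-55*d)*A + 4*((2/1)*(-3 + 2/1)) = -55*A*d + 4*((2*1)*(-3 + 2*1)) = -55*A*d + 4*(2*(-3 + 2)) = -55*A*d + 4*(2*(-1)) = -55*A*d + 4*(-2) = -55*A*d - 8 = -8 - 55*A*d)
p(15, 3) - 1*1913 = (-8 - 55*3*15) - 1*1913 = (-8 - 2475) - 1913 = -2483 - 1913 = -4396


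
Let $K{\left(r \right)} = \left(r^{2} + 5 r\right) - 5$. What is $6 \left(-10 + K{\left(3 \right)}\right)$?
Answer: $54$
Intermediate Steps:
$K{\left(r \right)} = -5 + r^{2} + 5 r$
$6 \left(-10 + K{\left(3 \right)}\right) = 6 \left(-10 + \left(-5 + 3^{2} + 5 \cdot 3\right)\right) = 6 \left(-10 + \left(-5 + 9 + 15\right)\right) = 6 \left(-10 + 19\right) = 6 \cdot 9 = 54$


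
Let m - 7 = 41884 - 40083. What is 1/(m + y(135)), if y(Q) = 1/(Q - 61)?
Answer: 74/133793 ≈ 0.00055309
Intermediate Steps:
m = 1808 (m = 7 + (41884 - 40083) = 7 + 1801 = 1808)
y(Q) = 1/(-61 + Q)
1/(m + y(135)) = 1/(1808 + 1/(-61 + 135)) = 1/(1808 + 1/74) = 1/(133793/74) = 74/133793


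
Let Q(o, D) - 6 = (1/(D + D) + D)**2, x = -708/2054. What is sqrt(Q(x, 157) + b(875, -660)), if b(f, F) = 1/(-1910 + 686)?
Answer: sqrt(25291946054642)/32028 ≈ 157.02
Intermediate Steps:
b(f, F) = -1/1224 (b(f, F) = 1/(-1224) = -1/1224)
x = -354/1027 (x = -708*1/2054 = -354/1027 ≈ -0.34469)
Q(o, D) = 6 + (D + 1/(2*D))**2 (Q(o, D) = 6 + (1/(D + D) + D)**2 = 6 + (1/(2*D) + D)**2 = 6 + (D + 1/(2*D))**2)
sqrt(Q(x, 157) + b(875, -660)) = sqrt((7 + 157**2 + (1/4)/157**2) - 1/1224) = sqrt((7 + 24649 + (1/4)*(1/24649)) - 1/1224) = sqrt((7 + 24649 + 1/98596) - 1/1224) = sqrt(2430982977/98596 - 1/1224) = sqrt(743880766313/30170376) = sqrt(25291946054642)/32028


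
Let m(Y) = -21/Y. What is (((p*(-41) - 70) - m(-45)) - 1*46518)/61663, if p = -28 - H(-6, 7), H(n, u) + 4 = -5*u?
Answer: -705592/924945 ≈ -0.76285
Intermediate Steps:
H(n, u) = -4 - 5*u
p = 11 (p = -28 - (-4 - 5*7) = -28 - (-4 - 35) = -28 - 1*(-39) = -28 + 39 = 11)
(((p*(-41) - 70) - m(-45)) - 1*46518)/61663 = (((11*(-41) - 70) - (-21)/(-45)) - 1*46518)/61663 = (((-451 - 70) - (-21)*(-1)/45) - 46518)*(1/61663) = ((-521 - 1*7/15) - 46518)*(1/61663) = ((-521 - 7/15) - 46518)*(1/61663) = (-7822/15 - 46518)*(1/61663) = -705592/15*1/61663 = -705592/924945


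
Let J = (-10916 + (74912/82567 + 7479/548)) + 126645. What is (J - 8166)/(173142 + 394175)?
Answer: 4867531083477/25669231180972 ≈ 0.18963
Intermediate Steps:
J = 5237015766333/45246716 (J = (-10916 + (74912*(1/82567) + 7479*(1/548))) + 126645 = (-10916 + (74912/82567 + 7479/548)) + 126645 = (-10916 + 658570369/45246716) + 126645 = -493254581487/45246716 + 126645 = 5237015766333/45246716 ≈ 1.1574e+5)
(J - 8166)/(173142 + 394175) = (5237015766333/45246716 - 8166)/(173142 + 394175) = (4867531083477/45246716)/567317 = (4867531083477/45246716)*(1/567317) = 4867531083477/25669231180972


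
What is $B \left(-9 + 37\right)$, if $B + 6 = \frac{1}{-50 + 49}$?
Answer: $-196$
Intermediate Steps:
$B = -7$ ($B = -6 + \frac{1}{-50 + 49} = -6 + \frac{1}{-1} = -6 - 1 = -7$)
$B \left(-9 + 37\right) = - 7 \left(-9 + 37\right) = \left(-7\right) 28 = -196$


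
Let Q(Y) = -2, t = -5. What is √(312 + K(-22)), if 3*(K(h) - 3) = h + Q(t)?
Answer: √307 ≈ 17.521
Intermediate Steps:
K(h) = 7/3 + h/3 (K(h) = 3 + (h - 2)/3 = 3 + (-2 + h)/3 = 3 + (-⅔ + h/3) = 7/3 + h/3)
√(312 + K(-22)) = √(312 + (7/3 + (⅓)*(-22))) = √(312 + (7/3 - 22/3)) = √(312 - 5) = √307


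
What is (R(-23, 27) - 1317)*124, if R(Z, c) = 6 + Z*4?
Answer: -173972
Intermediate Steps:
R(Z, c) = 6 + 4*Z
(R(-23, 27) - 1317)*124 = ((6 + 4*(-23)) - 1317)*124 = ((6 - 92) - 1317)*124 = (-86 - 1317)*124 = -1403*124 = -173972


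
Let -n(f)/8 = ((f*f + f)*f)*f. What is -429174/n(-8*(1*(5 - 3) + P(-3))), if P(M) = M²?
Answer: 71529/79050752 ≈ 0.00090485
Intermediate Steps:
n(f) = -8*f²*(f + f²) (n(f) = -8*(f*f + f)*f*f = -8*(f² + f)*f*f = -8*(f + f²)*f*f = -8*f*(f + f²)*f = -8*f²*(f + f²))
-429174/n(-8*(1*(5 - 3) + P(-3))) = -429174*(-1/(4096*(-1 - (-8)*(1*(5 - 3) + (-3)²))*(1*(5 - 3) + (-3)²)³)) = -429174*(-1/(4096*(-1 - (-8)*(1*2 + 9))*(1*2 + 9)³)) = -429174*(-1/(4096*(-1 - (-8)*(2 + 9))*(2 + 9)³)) = -429174*(-1/(5451776*(-1 - (-8)*11))) = -429174*(-1/(5451776*(-1 - 1*(-88)))) = -429174*(-1/(5451776*(-1 + 88))) = -429174/(8*(-681472)*87) = -429174/(-474304512) = -429174*(-1/474304512) = 71529/79050752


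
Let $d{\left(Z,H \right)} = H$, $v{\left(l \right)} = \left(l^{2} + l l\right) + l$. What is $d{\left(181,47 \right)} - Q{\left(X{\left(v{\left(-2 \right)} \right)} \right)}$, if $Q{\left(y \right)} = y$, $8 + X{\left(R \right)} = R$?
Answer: $49$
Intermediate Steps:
$v{\left(l \right)} = l + 2 l^{2}$ ($v{\left(l \right)} = \left(l^{2} + l^{2}\right) + l = 2 l^{2} + l = l + 2 l^{2}$)
$X{\left(R \right)} = -8 + R$
$d{\left(181,47 \right)} - Q{\left(X{\left(v{\left(-2 \right)} \right)} \right)} = 47 - \left(-8 - 2 \left(1 + 2 \left(-2\right)\right)\right) = 47 - \left(-8 - 2 \left(1 - 4\right)\right) = 47 - \left(-8 - -6\right) = 47 - \left(-8 + 6\right) = 47 - -2 = 47 + 2 = 49$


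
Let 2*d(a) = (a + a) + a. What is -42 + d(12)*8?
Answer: 102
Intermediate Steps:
d(a) = 3*a/2 (d(a) = ((a + a) + a)/2 = (2*a + a)/2 = (3*a)/2 = 3*a/2)
-42 + d(12)*8 = -42 + ((3/2)*12)*8 = -42 + 18*8 = -42 + 144 = 102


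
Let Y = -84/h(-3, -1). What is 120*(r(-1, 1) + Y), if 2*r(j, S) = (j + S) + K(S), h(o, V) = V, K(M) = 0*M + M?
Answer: 10140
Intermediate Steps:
K(M) = M (K(M) = 0 + M = M)
r(j, S) = S + j/2 (r(j, S) = ((j + S) + S)/2 = ((S + j) + S)/2 = (j + 2*S)/2 = S + j/2)
Y = 84 (Y = -84/(-1) = -84*(-1) = 84)
120*(r(-1, 1) + Y) = 120*((1 + (½)*(-1)) + 84) = 120*((1 - ½) + 84) = 120*(½ + 84) = 120*(169/2) = 10140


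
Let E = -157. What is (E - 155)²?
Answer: 97344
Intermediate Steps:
(E - 155)² = (-157 - 155)² = (-312)² = 97344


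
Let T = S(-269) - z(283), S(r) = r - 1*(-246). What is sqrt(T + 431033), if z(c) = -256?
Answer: sqrt(431266) ≈ 656.71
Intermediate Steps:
S(r) = 246 + r (S(r) = r + 246 = 246 + r)
T = 233 (T = (246 - 269) - 1*(-256) = -23 + 256 = 233)
sqrt(T + 431033) = sqrt(233 + 431033) = sqrt(431266)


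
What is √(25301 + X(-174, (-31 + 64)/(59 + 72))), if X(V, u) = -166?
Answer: √25135 ≈ 158.54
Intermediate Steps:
√(25301 + X(-174, (-31 + 64)/(59 + 72))) = √(25301 - 166) = √25135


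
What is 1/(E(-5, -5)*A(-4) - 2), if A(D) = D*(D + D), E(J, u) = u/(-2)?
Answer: 1/78 ≈ 0.012821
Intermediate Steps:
E(J, u) = -u/2 (E(J, u) = u*(-½) = -u/2)
A(D) = 2*D² (A(D) = D*(2*D) = 2*D²)
1/(E(-5, -5)*A(-4) - 2) = 1/((-½*(-5))*(2*(-4)²) - 2) = 1/(5*(2*16)/2 - 2) = 1/((5/2)*32 - 2) = 1/(80 - 2) = 1/78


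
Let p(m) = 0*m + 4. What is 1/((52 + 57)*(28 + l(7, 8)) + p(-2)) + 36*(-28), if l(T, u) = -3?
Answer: -2750831/2729 ≈ -1008.0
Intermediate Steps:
p(m) = 4 (p(m) = 0 + 4 = 4)
1/((52 + 57)*(28 + l(7, 8)) + p(-2)) + 36*(-28) = 1/((52 + 57)*(28 - 3) + 4) + 36*(-28) = 1/(109*25 + 4) - 1008 = 1/(2725 + 4) - 1008 = 1/2729 - 1008 = -2750831/2729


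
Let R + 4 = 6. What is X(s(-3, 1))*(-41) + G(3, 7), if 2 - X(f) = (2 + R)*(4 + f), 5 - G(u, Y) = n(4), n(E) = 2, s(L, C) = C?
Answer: 741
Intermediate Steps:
R = 2 (R = -4 + 6 = 2)
G(u, Y) = 3 (G(u, Y) = 5 - 1*2 = 5 - 2 = 3)
X(f) = -14 - 4*f (X(f) = 2 - (2 + 2)*(4 + f) = 2 - 4*(4 + f) = 2 - (16 + 4*f) = 2 + (-16 - 4*f) = -14 - 4*f)
X(s(-3, 1))*(-41) + G(3, 7) = (-14 - 4*1)*(-41) + 3 = (-14 - 4)*(-41) + 3 = -18*(-41) + 3 = 738 + 3 = 741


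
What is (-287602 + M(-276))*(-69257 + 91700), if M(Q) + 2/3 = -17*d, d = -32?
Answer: -6442457656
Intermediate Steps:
M(Q) = 1630/3 (M(Q) = -2/3 - 17*(-32) = -2/3 + 544 = 1630/3)
(-287602 + M(-276))*(-69257 + 91700) = (-287602 + 1630/3)*(-69257 + 91700) = -861176/3*22443 = -6442457656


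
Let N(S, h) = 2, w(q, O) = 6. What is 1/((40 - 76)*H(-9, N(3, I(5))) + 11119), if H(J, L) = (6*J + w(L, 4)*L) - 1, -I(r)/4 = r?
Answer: 1/12667 ≈ 7.8945e-5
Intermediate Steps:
I(r) = -4*r
H(J, L) = -1 + 6*J + 6*L (H(J, L) = (6*J + 6*L) - 1 = -1 + 6*J + 6*L)
1/((40 - 76)*H(-9, N(3, I(5))) + 11119) = 1/((40 - 76)*(-1 + 6*(-9) + 6*2) + 11119) = 1/(-36*(-1 - 54 + 12) + 11119) = 1/(-36*(-43) + 11119) = 1/(1548 + 11119) = 1/12667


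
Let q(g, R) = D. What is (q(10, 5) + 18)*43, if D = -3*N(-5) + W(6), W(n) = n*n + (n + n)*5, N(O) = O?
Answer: 5547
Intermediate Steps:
W(n) = n² + 10*n (W(n) = n² + (2*n)*5 = n² + 10*n)
D = 111 (D = -3*(-5) + 6*(10 + 6) = 15 + 6*16 = 15 + 96 = 111)
q(g, R) = 111
(q(10, 5) + 18)*43 = (111 + 18)*43 = 129*43 = 5547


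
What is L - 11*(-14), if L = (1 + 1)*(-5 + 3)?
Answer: 150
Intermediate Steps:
L = -4 (L = 2*(-2) = -4)
L - 11*(-14) = -4 - 11*(-14) = -4 + 154 = 150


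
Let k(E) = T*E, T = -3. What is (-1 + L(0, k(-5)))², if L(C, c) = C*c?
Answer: 1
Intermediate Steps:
k(E) = -3*E
(-1 + L(0, k(-5)))² = (-1 + 0*(-3*(-5)))² = (-1 + 0*15)² = (-1 + 0)² = (-1)² = 1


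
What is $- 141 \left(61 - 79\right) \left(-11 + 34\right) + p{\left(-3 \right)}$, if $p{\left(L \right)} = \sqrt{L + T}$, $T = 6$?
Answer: $58374 + \sqrt{3} \approx 58376.0$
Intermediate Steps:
$p{\left(L \right)} = \sqrt{6 + L}$ ($p{\left(L \right)} = \sqrt{L + 6} = \sqrt{6 + L}$)
$- 141 \left(61 - 79\right) \left(-11 + 34\right) + p{\left(-3 \right)} = - 141 \left(61 - 79\right) \left(-11 + 34\right) + \sqrt{6 - 3} = - 141 \left(\left(-18\right) 23\right) + \sqrt{3} = \left(-141\right) \left(-414\right) + \sqrt{3} = 58374 + \sqrt{3}$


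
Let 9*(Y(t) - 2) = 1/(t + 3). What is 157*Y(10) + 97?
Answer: 48244/117 ≈ 412.34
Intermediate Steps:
Y(t) = 2 + 1/(9*(3 + t)) (Y(t) = 2 + 1/(9*(t + 3)) = 2 + 1/(9*(3 + t)))
157*Y(10) + 97 = 157*((55 + 18*10)/(9*(3 + 10))) + 97 = 157*((⅑)*(55 + 180)/13) + 97 = 157*((⅑)*(1/13)*235) + 97 = 157*(235/117) + 97 = 36895/117 + 97 = 48244/117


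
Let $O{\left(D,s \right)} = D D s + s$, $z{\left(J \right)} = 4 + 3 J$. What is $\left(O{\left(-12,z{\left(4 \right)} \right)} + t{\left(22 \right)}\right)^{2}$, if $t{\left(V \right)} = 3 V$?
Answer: $5692996$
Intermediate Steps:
$O{\left(D,s \right)} = s + s D^{2}$ ($O{\left(D,s \right)} = D^{2} s + s = s D^{2} + s = s + s D^{2}$)
$\left(O{\left(-12,z{\left(4 \right)} \right)} + t{\left(22 \right)}\right)^{2} = \left(\left(4 + 3 \cdot 4\right) \left(1 + \left(-12\right)^{2}\right) + 3 \cdot 22\right)^{2} = \left(\left(4 + 12\right) \left(1 + 144\right) + 66\right)^{2} = \left(16 \cdot 145 + 66\right)^{2} = \left(2320 + 66\right)^{2} = 2386^{2} = 5692996$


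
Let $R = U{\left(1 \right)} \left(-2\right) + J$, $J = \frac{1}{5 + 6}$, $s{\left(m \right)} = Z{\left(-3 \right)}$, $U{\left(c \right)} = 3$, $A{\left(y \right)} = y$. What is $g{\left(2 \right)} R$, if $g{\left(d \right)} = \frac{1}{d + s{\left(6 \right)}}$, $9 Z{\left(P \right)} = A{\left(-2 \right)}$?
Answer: $- \frac{585}{176} \approx -3.3239$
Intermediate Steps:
$Z{\left(P \right)} = - \frac{2}{9}$ ($Z{\left(P \right)} = \frac{1}{9} \left(-2\right) = - \frac{2}{9}$)
$s{\left(m \right)} = - \frac{2}{9}$
$J = \frac{1}{11} \approx 0.090909$
$g{\left(d \right)} = \frac{1}{- \frac{2}{9} + d}$ ($g{\left(d \right)} = \frac{1}{d - \frac{2}{9}} = \frac{1}{- \frac{2}{9} + d}$)
$R = - \frac{65}{11}$ ($R = 3 \left(-2\right) + \frac{1}{11} = -6 + \frac{1}{11} = - \frac{65}{11} \approx -5.9091$)
$g{\left(2 \right)} R = \frac{9}{-2 + 9 \cdot 2} \left(- \frac{65}{11}\right) = \frac{9}{-2 + 18} \left(- \frac{65}{11}\right) = \frac{9}{16} \left(- \frac{65}{11}\right) = - \frac{585}{176}$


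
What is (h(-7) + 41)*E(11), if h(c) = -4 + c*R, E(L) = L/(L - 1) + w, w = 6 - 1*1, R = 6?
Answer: -61/2 ≈ -30.500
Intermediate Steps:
w = 5 (w = 6 - 1 = 5)
E(L) = 5 + L/(-1 + L) (E(L) = L/(L - 1) + 5 = L/(-1 + L) + 5 = 5 + L/(-1 + L))
h(c) = -4 + 6*c (h(c) = -4 + c*6 = -4 + 6*c)
(h(-7) + 41)*E(11) = ((-4 + 6*(-7)) + 41)*((-5 + 6*11)/(-1 + 11)) = ((-4 - 42) + 41)*((-5 + 66)/10) = (-46 + 41)*((1/10)*61) = -5*61/10 = -61/2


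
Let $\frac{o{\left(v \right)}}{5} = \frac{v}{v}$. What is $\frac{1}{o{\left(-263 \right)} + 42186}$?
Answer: $\frac{1}{42191} \approx 2.3702 \cdot 10^{-5}$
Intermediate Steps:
$o{\left(v \right)} = 5$ ($o{\left(v \right)} = 5 \frac{v}{v} = 5 \cdot 1 = 5$)
$\frac{1}{o{\left(-263 \right)} + 42186} = \frac{1}{5 + 42186} = \frac{1}{42191}$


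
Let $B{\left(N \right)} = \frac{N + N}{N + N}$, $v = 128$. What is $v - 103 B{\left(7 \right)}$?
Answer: $25$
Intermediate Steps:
$B{\left(N \right)} = 1$ ($B{\left(N \right)} = \frac{2 N}{2 N} = 2 N \frac{1}{2 N} = 1$)
$v - 103 B{\left(7 \right)} = 128 - 103 = 25$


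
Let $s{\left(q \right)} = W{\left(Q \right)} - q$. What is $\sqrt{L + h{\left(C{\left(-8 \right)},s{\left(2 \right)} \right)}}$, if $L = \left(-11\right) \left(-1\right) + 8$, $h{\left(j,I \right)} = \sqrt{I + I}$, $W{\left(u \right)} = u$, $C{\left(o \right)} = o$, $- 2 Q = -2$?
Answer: $\sqrt{19 + i \sqrt{2}} \approx 4.3619 + 0.16211 i$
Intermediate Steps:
$Q = 1$ ($Q = \left(- \frac{1}{2}\right) \left(-2\right) = 1$)
$s{\left(q \right)} = 1 - q$
$h{\left(j,I \right)} = \sqrt{2} \sqrt{I}$ ($h{\left(j,I \right)} = \sqrt{2 I} = \sqrt{2} \sqrt{I}$)
$L = 19$ ($L = 11 + 8 = 19$)
$\sqrt{L + h{\left(C{\left(-8 \right)},s{\left(2 \right)} \right)}} = \sqrt{19 + \sqrt{2} \sqrt{1 - 2}} = \sqrt{19 + \sqrt{2} \sqrt{-1}} = \sqrt{19 + \sqrt{2} i} = \sqrt{19 + i \sqrt{2}}$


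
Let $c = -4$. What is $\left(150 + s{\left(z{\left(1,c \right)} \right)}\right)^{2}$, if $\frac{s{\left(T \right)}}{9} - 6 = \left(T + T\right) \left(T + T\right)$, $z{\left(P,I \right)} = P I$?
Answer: $608400$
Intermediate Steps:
$z{\left(P,I \right)} = I P$
$s{\left(T \right)} = 54 + 36 T^{2}$ ($s{\left(T \right)} = 54 + 9 \left(T + T\right) \left(T + T\right) = 54 + 9 \cdot 2 T 2 T = 54 + 9 \cdot 4 T^{2} = 54 + 36 T^{2}$)
$\left(150 + s{\left(z{\left(1,c \right)} \right)}\right)^{2} = \left(150 + \left(54 + 36 \left(\left(-4\right) 1\right)^{2}\right)\right)^{2} = \left(150 + \left(54 + 36 \left(-4\right)^{2}\right)\right)^{2} = \left(150 + \left(54 + 36 \cdot 16\right)\right)^{2} = \left(150 + \left(54 + 576\right)\right)^{2} = \left(150 + 630\right)^{2} = 780^{2} = 608400$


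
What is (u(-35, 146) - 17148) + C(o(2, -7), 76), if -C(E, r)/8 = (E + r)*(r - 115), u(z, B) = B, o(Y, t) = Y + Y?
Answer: 7958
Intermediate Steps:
o(Y, t) = 2*Y
C(E, r) = -8*(-115 + r)*(E + r) (C(E, r) = -8*(E + r)*(r - 115) = -8*(E + r)*(-115 + r) = -8*(-115 + r)*(E + r))
(u(-35, 146) - 17148) + C(o(2, -7), 76) = (146 - 17148) + (-8*76² + 920*(2*2) + 920*76 - 8*2*2*76) = -17002 + (-8*5776 + 920*4 + 69920 - 8*4*76) = -17002 + (-46208 + 3680 + 69920 - 2432) = -17002 + 24960 = 7958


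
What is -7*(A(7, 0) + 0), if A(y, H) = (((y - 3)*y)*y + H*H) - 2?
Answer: -1358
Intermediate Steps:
A(y, H) = -2 + H**2 + y**2*(-3 + y) (A(y, H) = (((-3 + y)*y)*y + H**2) - 2 = ((y*(-3 + y))*y + H**2) - 2 = (y**2*(-3 + y) + H**2) - 2 = (H**2 + y**2*(-3 + y)) - 2 = -2 + H**2 + y**2*(-3 + y))
-7*(A(7, 0) + 0) = -7*((-2 + 0**2 + 7**3 - 3*7**2) + 0) = -7*((-2 + 0 + 343 - 3*49) + 0) = -7*((-2 + 0 + 343 - 147) + 0) = -7*(194 + 0) = -7*194 = -1358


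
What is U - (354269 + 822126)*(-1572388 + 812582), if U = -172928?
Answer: 893831806442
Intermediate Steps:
U - (354269 + 822126)*(-1572388 + 812582) = -172928 - (354269 + 822126)*(-1572388 + 812582) = -172928 - 1176395*(-759806) = -172928 - 1*(-893831979370) = -172928 + 893831979370 = 893831806442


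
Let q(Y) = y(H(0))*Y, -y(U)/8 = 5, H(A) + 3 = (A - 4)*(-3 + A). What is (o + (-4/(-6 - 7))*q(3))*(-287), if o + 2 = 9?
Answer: 111643/13 ≈ 8587.9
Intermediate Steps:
H(A) = -3 + (-4 + A)*(-3 + A) (H(A) = -3 + (A - 4)*(-3 + A) = -3 + (-4 + A)*(-3 + A))
y(U) = -40 (y(U) = -8*5 = -40)
o = 7 (o = -2 + 9 = 7)
q(Y) = -40*Y
(o + (-4/(-6 - 7))*q(3))*(-287) = (7 + (-4/(-6 - 7))*(-40*3))*(-287) = (7 - 4/(-13)*(-120))*(-287) = (7 - 4*(-1/13)*(-120))*(-287) = (7 + (4/13)*(-120))*(-287) = (7 - 480/13)*(-287) = -389/13*(-287) = 111643/13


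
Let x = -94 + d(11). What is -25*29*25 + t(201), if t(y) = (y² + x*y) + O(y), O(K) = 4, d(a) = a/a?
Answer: 3587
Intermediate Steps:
d(a) = 1
x = -93 (x = -94 + 1 = -93)
t(y) = 4 + y² - 93*y (t(y) = (y² - 93*y) + 4 = 4 + y² - 93*y)
-25*29*25 + t(201) = -25*29*25 + (4 + 201² - 93*201) = -725*25 + (4 + 40401 - 18693) = -18125 + 21712 = 3587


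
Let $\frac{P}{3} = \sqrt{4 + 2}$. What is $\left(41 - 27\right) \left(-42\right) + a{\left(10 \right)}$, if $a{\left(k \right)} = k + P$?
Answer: $-578 + 3 \sqrt{6} \approx -570.65$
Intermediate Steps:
$P = 3 \sqrt{6}$ ($P = 3 \sqrt{4 + 2} = 3 \sqrt{6} \approx 7.3485$)
$a{\left(k \right)} = k + 3 \sqrt{6}$
$\left(41 - 27\right) \left(-42\right) + a{\left(10 \right)} = \left(41 - 27\right) \left(-42\right) + \left(10 + 3 \sqrt{6}\right) = 14 \left(-42\right) + \left(10 + 3 \sqrt{6}\right) = -588 + \left(10 + 3 \sqrt{6}\right) = -578 + 3 \sqrt{6}$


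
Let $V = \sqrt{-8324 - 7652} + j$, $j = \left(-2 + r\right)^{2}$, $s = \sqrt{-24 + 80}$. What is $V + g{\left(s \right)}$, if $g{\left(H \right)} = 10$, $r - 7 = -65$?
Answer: $3610 + 2 i \sqrt{3994} \approx 3610.0 + 126.4 i$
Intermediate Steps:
$r = -58$ ($r = 7 - 65 = -58$)
$s = 2 \sqrt{14}$ ($s = \sqrt{56} = 2 \sqrt{14} \approx 7.4833$)
$j = 3600$ ($j = \left(-2 - 58\right)^{2} = \left(-60\right)^{2} = 3600$)
$V = 3600 + 2 i \sqrt{3994}$ ($V = \sqrt{-8324 - 7652} + 3600 = \sqrt{-15976} + 3600 = 2 i \sqrt{3994} + 3600 = 3600 + 2 i \sqrt{3994} \approx 3600.0 + 126.4 i$)
$V + g{\left(s \right)} = \left(3600 + 2 i \sqrt{3994}\right) + 10 = 3610 + 2 i \sqrt{3994}$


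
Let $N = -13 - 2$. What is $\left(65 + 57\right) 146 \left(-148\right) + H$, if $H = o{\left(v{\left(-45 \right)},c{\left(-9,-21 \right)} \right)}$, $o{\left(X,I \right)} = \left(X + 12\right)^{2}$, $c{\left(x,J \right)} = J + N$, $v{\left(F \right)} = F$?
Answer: $-2635087$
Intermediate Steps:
$N = -15$
$c{\left(x,J \right)} = -15 + J$ ($c{\left(x,J \right)} = J - 15 = -15 + J$)
$o{\left(X,I \right)} = \left(12 + X\right)^{2}$
$H = 1089$ ($H = \left(12 - 45\right)^{2} = \left(-33\right)^{2} = 1089$)
$\left(65 + 57\right) 146 \left(-148\right) + H = \left(65 + 57\right) 146 \left(-148\right) + 1089 = 122 \cdot 146 \left(-148\right) + 1089 = 17812 \left(-148\right) + 1089 = -2636176 + 1089 = -2635087$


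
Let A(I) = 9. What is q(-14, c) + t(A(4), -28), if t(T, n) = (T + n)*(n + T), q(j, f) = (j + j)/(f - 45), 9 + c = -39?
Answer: 33601/93 ≈ 361.30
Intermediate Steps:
c = -48 (c = -9 - 39 = -48)
q(j, f) = 2*j/(-45 + f) (q(j, f) = (2*j)/(-45 + f) = 2*j/(-45 + f))
t(T, n) = (T + n)² (t(T, n) = (T + n)*(T + n) = (T + n)²)
q(-14, c) + t(A(4), -28) = 2*(-14)/(-45 - 48) + (9 - 28)² = 2*(-14)/(-93) + (-19)² = 2*(-14)*(-1/93) + 361 = 28/93 + 361 = 33601/93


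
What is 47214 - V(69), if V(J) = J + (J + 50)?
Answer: 47026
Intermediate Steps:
V(J) = 50 + 2*J (V(J) = J + (50 + J) = 50 + 2*J)
47214 - V(69) = 47214 - (50 + 2*69) = 47214 - (50 + 138) = 47214 - 1*188 = 47214 - 188 = 47026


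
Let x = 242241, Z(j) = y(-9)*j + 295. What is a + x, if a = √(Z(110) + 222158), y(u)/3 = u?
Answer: 242241 + 3*√24387 ≈ 2.4271e+5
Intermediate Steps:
y(u) = 3*u
Z(j) = 295 - 27*j (Z(j) = (3*(-9))*j + 295 = -27*j + 295 = 295 - 27*j)
a = 3*√24387 (a = √((295 - 27*110) + 222158) = √((295 - 2970) + 222158) = √(-2675 + 222158) = √219483 = 3*√24387 ≈ 468.49)
a + x = 3*√24387 + 242241 = 242241 + 3*√24387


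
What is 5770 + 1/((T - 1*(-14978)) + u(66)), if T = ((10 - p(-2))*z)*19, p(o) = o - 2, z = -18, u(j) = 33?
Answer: 58986711/10223 ≈ 5770.0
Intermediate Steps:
p(o) = -2 + o
T = -4788 (T = ((10 - (-2 - 2))*(-18))*19 = ((10 - 1*(-4))*(-18))*19 = ((10 + 4)*(-18))*19 = (14*(-18))*19 = -252*19 = -4788)
5770 + 1/((T - 1*(-14978)) + u(66)) = 5770 + 1/((-4788 - 1*(-14978)) + 33) = 5770 + 1/((-4788 + 14978) + 33) = 5770 + 1/(10190 + 33) = 5770 + 1/10223 = 58986711/10223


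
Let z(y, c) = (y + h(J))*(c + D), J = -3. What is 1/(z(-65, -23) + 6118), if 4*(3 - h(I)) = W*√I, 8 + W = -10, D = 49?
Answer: 1502/6781701 - 13*I*√3/2260567 ≈ 0.00022148 - 9.9606e-6*I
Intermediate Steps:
W = -18 (W = -8 - 10 = -18)
h(I) = 3 + 9*√I/2 (h(I) = 3 - (-9)*√I/2 = 3 + 9*√I/2)
z(y, c) = (49 + c)*(3 + y + 9*I*√3/2) (z(y, c) = (y + (3 + 9*√(-3)/2))*(c + 49) = (y + (3 + 9*(I*√3)/2))*(49 + c) = (y + (3 + 9*I*√3/2))*(49 + c) = (3 + y + 9*I*√3/2)*(49 + c) = (49 + c)*(3 + y + 9*I*√3/2))
1/(z(-65, -23) + 6118) = 1/((147 + 49*(-65) - 23*(-65) + (3/2)*(-23)*(2 + 3*I*√3) + 441*I*√3/2) + 6118) = 1/((147 - 3185 + 1495 + (-69 - 207*I*√3/2) + 441*I*√3/2) + 6118) = 1/((-1612 + 117*I*√3) + 6118) = 1/(4506 + 117*I*√3)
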